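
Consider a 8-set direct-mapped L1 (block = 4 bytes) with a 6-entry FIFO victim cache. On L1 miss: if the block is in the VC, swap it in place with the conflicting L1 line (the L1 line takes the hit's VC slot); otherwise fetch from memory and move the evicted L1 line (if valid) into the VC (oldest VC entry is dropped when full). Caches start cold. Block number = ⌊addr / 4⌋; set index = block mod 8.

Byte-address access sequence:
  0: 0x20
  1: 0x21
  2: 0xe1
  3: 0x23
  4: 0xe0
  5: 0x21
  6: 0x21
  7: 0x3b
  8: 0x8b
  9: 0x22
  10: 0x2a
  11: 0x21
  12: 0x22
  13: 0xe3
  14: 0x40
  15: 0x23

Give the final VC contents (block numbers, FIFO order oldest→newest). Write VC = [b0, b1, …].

#0 0x20→b8/s0 MISS; vc=[]
#1 0x21→b8/s0 L1-HIT; vc=[]
#2 0xe1→b56/s0 MISS; vc=[8]
#3 0x23→b8/s0 VC-HIT; vc=[56]
#4 0xe0→b56/s0 VC-HIT; vc=[8]
#5 0x21→b8/s0 VC-HIT; vc=[56]
#6 0x21→b8/s0 L1-HIT; vc=[56]
#7 0x3b→b14/s6 MISS; vc=[56]
#8 0x8b→b34/s2 MISS; vc=[56]
#9 0x22→b8/s0 L1-HIT; vc=[56]
#10 0x2a→b10/s2 MISS; vc=[56,34]
#11 0x21→b8/s0 L1-HIT; vc=[56,34]
#12 0x22→b8/s0 L1-HIT; vc=[56,34]
#13 0xe3→b56/s0 VC-HIT; vc=[8,34]
#14 0x40→b16/s0 MISS; vc=[8,34,56]
#15 0x23→b8/s0 VC-HIT; vc=[16,34,56]

VC = [16, 34, 56]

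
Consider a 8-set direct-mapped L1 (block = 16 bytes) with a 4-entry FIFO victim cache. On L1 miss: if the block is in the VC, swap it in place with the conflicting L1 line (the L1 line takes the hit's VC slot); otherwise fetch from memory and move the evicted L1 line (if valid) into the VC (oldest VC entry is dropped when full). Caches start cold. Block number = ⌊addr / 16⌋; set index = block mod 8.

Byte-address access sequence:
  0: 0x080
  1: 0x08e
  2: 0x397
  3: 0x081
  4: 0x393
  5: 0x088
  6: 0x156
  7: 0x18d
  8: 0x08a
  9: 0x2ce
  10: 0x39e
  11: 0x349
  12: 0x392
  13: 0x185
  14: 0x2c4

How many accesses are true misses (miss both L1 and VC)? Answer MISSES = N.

MISSES = 6

  [0] addr=0x80 blk=8 s=0: MISS | VC []
  [1] addr=0x8e blk=8 s=0: L1-HIT | VC []
  [2] addr=0x397 blk=57 s=1: MISS | VC []
  [3] addr=0x81 blk=8 s=0: L1-HIT | VC []
  [4] addr=0x393 blk=57 s=1: L1-HIT | VC []
  [5] addr=0x88 blk=8 s=0: L1-HIT | VC []
  [6] addr=0x156 blk=21 s=5: MISS | VC []
  [7] addr=0x18d blk=24 s=0: MISS | VC [8]
  [8] addr=0x8a blk=8 s=0: VC-HIT | VC [24]
  [9] addr=0x2ce blk=44 s=4: MISS | VC [24]
  [10] addr=0x39e blk=57 s=1: L1-HIT | VC [24]
  [11] addr=0x349 blk=52 s=4: MISS | VC [24, 44]
  [12] addr=0x392 blk=57 s=1: L1-HIT | VC [24, 44]
  [13] addr=0x185 blk=24 s=0: VC-HIT | VC [8, 44]
  [14] addr=0x2c4 blk=44 s=4: VC-HIT | VC [8, 52]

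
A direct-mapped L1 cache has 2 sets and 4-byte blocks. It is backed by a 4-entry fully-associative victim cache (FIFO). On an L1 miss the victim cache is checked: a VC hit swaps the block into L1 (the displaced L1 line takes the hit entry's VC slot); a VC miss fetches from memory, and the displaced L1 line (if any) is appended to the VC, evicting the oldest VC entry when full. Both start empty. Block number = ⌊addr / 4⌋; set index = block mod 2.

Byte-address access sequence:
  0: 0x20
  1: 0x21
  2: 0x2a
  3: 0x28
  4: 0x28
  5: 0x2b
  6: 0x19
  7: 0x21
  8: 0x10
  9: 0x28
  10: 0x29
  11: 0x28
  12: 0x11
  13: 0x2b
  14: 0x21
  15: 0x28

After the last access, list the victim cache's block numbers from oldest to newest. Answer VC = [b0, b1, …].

#0 0x20→b8/s0 MISS; vc=[]
#1 0x21→b8/s0 L1-HIT; vc=[]
#2 0x2a→b10/s0 MISS; vc=[8]
#3 0x28→b10/s0 L1-HIT; vc=[8]
#4 0x28→b10/s0 L1-HIT; vc=[8]
#5 0x2b→b10/s0 L1-HIT; vc=[8]
#6 0x19→b6/s0 MISS; vc=[8,10]
#7 0x21→b8/s0 VC-HIT; vc=[6,10]
#8 0x10→b4/s0 MISS; vc=[6,10,8]
#9 0x28→b10/s0 VC-HIT; vc=[6,4,8]
#10 0x29→b10/s0 L1-HIT; vc=[6,4,8]
#11 0x28→b10/s0 L1-HIT; vc=[6,4,8]
#12 0x11→b4/s0 VC-HIT; vc=[6,10,8]
#13 0x2b→b10/s0 VC-HIT; vc=[6,4,8]
#14 0x21→b8/s0 VC-HIT; vc=[6,4,10]
#15 0x28→b10/s0 VC-HIT; vc=[6,4,8]

VC = [6, 4, 8]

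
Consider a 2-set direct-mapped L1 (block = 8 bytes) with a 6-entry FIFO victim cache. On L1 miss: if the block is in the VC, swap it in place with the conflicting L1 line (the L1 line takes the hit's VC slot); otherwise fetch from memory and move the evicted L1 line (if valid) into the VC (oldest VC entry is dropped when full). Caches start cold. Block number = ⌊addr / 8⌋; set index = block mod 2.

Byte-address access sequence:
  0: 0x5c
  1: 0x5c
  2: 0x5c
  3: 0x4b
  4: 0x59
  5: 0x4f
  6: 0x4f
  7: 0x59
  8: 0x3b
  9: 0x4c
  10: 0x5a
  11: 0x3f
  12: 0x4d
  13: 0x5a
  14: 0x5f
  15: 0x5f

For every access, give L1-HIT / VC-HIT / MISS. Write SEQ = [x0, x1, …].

SEQ = [MISS, L1-HIT, L1-HIT, MISS, VC-HIT, VC-HIT, L1-HIT, VC-HIT, MISS, VC-HIT, VC-HIT, VC-HIT, VC-HIT, VC-HIT, L1-HIT, L1-HIT]

#0 0x5c→b11/s1 MISS; vc=[]
#1 0x5c→b11/s1 L1-HIT; vc=[]
#2 0x5c→b11/s1 L1-HIT; vc=[]
#3 0x4b→b9/s1 MISS; vc=[11]
#4 0x59→b11/s1 VC-HIT; vc=[9]
#5 0x4f→b9/s1 VC-HIT; vc=[11]
#6 0x4f→b9/s1 L1-HIT; vc=[11]
#7 0x59→b11/s1 VC-HIT; vc=[9]
#8 0x3b→b7/s1 MISS; vc=[9,11]
#9 0x4c→b9/s1 VC-HIT; vc=[7,11]
#10 0x5a→b11/s1 VC-HIT; vc=[7,9]
#11 0x3f→b7/s1 VC-HIT; vc=[11,9]
#12 0x4d→b9/s1 VC-HIT; vc=[11,7]
#13 0x5a→b11/s1 VC-HIT; vc=[9,7]
#14 0x5f→b11/s1 L1-HIT; vc=[9,7]
#15 0x5f→b11/s1 L1-HIT; vc=[9,7]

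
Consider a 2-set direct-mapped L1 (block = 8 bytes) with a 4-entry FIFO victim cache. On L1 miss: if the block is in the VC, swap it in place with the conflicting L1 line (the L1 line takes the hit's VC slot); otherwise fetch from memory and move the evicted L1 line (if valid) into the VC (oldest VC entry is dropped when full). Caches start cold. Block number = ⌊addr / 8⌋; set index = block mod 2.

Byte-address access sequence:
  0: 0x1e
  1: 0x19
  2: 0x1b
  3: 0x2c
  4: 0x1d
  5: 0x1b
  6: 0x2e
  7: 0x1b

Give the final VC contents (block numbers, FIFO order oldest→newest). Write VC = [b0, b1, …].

  [0] addr=0x1e blk=3 s=1: MISS | VC []
  [1] addr=0x19 blk=3 s=1: L1-HIT | VC []
  [2] addr=0x1b blk=3 s=1: L1-HIT | VC []
  [3] addr=0x2c blk=5 s=1: MISS | VC [3]
  [4] addr=0x1d blk=3 s=1: VC-HIT | VC [5]
  [5] addr=0x1b blk=3 s=1: L1-HIT | VC [5]
  [6] addr=0x2e blk=5 s=1: VC-HIT | VC [3]
  [7] addr=0x1b blk=3 s=1: VC-HIT | VC [5]

VC = [5]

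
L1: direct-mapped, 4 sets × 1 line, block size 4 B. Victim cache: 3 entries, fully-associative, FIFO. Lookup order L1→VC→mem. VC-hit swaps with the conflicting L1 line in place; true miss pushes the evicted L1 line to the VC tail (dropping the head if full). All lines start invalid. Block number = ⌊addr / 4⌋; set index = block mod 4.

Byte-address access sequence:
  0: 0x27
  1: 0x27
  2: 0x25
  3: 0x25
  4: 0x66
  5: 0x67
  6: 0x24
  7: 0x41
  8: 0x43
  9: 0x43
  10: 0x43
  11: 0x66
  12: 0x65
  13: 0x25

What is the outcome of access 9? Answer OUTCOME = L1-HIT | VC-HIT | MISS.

OUTCOME = L1-HIT

  [0] addr=0x27 blk=9 s=1: MISS | VC []
  [1] addr=0x27 blk=9 s=1: L1-HIT | VC []
  [2] addr=0x25 blk=9 s=1: L1-HIT | VC []
  [3] addr=0x25 blk=9 s=1: L1-HIT | VC []
  [4] addr=0x66 blk=25 s=1: MISS | VC [9]
  [5] addr=0x67 blk=25 s=1: L1-HIT | VC [9]
  [6] addr=0x24 blk=9 s=1: VC-HIT | VC [25]
  [7] addr=0x41 blk=16 s=0: MISS | VC [25]
  [8] addr=0x43 blk=16 s=0: L1-HIT | VC [25]
  [9] addr=0x43 blk=16 s=0: L1-HIT | VC [25]
  [10] addr=0x43 blk=16 s=0: L1-HIT | VC [25]
  [11] addr=0x66 blk=25 s=1: VC-HIT | VC [9]
  [12] addr=0x65 blk=25 s=1: L1-HIT | VC [9]
  [13] addr=0x25 blk=9 s=1: VC-HIT | VC [25]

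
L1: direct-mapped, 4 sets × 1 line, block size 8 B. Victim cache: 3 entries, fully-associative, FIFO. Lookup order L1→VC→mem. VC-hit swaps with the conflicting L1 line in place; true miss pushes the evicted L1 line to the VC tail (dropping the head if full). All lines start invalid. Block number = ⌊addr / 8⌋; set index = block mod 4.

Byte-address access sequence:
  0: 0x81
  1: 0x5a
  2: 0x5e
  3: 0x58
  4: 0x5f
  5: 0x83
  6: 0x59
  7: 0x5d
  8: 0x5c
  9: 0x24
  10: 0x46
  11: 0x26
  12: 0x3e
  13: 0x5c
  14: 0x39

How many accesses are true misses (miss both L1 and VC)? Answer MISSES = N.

0: 0x81 (blk 16, set 0) → MISS  vc=[]
1: 0x5a (blk 11, set 3) → MISS  vc=[]
2: 0x5e (blk 11, set 3) → L1-HIT  vc=[]
3: 0x58 (blk 11, set 3) → L1-HIT  vc=[]
4: 0x5f (blk 11, set 3) → L1-HIT  vc=[]
5: 0x83 (blk 16, set 0) → L1-HIT  vc=[]
6: 0x59 (blk 11, set 3) → L1-HIT  vc=[]
7: 0x5d (blk 11, set 3) → L1-HIT  vc=[]
8: 0x5c (blk 11, set 3) → L1-HIT  vc=[]
9: 0x24 (blk 4, set 0) → MISS  vc=[16]
10: 0x46 (blk 8, set 0) → MISS  vc=[16, 4]
11: 0x26 (blk 4, set 0) → VC-HIT  vc=[16, 8]
12: 0x3e (blk 7, set 3) → MISS  vc=[16, 8, 11]
13: 0x5c (blk 11, set 3) → VC-HIT  vc=[16, 8, 7]
14: 0x39 (blk 7, set 3) → VC-HIT  vc=[16, 8, 11]

MISSES = 5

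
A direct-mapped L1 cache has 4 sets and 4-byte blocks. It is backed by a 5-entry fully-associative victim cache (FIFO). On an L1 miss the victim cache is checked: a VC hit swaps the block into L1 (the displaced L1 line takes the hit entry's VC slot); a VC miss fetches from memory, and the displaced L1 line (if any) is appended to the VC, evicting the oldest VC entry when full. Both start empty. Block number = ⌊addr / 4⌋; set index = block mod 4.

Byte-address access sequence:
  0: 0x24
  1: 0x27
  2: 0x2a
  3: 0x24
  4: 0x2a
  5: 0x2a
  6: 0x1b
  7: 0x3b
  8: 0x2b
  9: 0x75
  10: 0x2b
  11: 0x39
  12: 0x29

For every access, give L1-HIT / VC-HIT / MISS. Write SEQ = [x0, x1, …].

#0 0x24→b9/s1 MISS; vc=[]
#1 0x27→b9/s1 L1-HIT; vc=[]
#2 0x2a→b10/s2 MISS; vc=[]
#3 0x24→b9/s1 L1-HIT; vc=[]
#4 0x2a→b10/s2 L1-HIT; vc=[]
#5 0x2a→b10/s2 L1-HIT; vc=[]
#6 0x1b→b6/s2 MISS; vc=[10]
#7 0x3b→b14/s2 MISS; vc=[10,6]
#8 0x2b→b10/s2 VC-HIT; vc=[14,6]
#9 0x75→b29/s1 MISS; vc=[14,6,9]
#10 0x2b→b10/s2 L1-HIT; vc=[14,6,9]
#11 0x39→b14/s2 VC-HIT; vc=[10,6,9]
#12 0x29→b10/s2 VC-HIT; vc=[14,6,9]

SEQ = [MISS, L1-HIT, MISS, L1-HIT, L1-HIT, L1-HIT, MISS, MISS, VC-HIT, MISS, L1-HIT, VC-HIT, VC-HIT]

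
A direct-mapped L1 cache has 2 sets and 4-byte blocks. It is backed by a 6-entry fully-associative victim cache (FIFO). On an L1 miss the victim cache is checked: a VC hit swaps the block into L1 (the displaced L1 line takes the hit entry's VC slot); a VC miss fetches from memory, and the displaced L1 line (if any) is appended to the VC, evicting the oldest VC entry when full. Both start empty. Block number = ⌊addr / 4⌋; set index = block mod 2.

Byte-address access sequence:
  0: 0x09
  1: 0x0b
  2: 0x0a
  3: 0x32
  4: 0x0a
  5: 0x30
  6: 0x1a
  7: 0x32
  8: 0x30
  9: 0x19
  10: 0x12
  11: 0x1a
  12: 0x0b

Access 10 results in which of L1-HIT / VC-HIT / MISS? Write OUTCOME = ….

OUTCOME = MISS

#0 0x9→b2/s0 MISS; vc=[]
#1 0xb→b2/s0 L1-HIT; vc=[]
#2 0xa→b2/s0 L1-HIT; vc=[]
#3 0x32→b12/s0 MISS; vc=[2]
#4 0xa→b2/s0 VC-HIT; vc=[12]
#5 0x30→b12/s0 VC-HIT; vc=[2]
#6 0x1a→b6/s0 MISS; vc=[2,12]
#7 0x32→b12/s0 VC-HIT; vc=[2,6]
#8 0x30→b12/s0 L1-HIT; vc=[2,6]
#9 0x19→b6/s0 VC-HIT; vc=[2,12]
#10 0x12→b4/s0 MISS; vc=[2,12,6]
#11 0x1a→b6/s0 VC-HIT; vc=[2,12,4]
#12 0xb→b2/s0 VC-HIT; vc=[6,12,4]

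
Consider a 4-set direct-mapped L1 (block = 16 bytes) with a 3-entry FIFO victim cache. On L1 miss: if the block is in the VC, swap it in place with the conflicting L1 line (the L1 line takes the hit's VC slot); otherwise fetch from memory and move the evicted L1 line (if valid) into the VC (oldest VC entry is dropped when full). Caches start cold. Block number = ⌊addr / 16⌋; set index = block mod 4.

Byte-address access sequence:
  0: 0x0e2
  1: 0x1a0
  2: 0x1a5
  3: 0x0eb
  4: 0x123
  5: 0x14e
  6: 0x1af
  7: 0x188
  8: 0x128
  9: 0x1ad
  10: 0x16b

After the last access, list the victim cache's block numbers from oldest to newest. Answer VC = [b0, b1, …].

VC = [14, 20, 26]

0: 0xe2 (blk 14, set 2) → MISS  vc=[]
1: 0x1a0 (blk 26, set 2) → MISS  vc=[14]
2: 0x1a5 (blk 26, set 2) → L1-HIT  vc=[14]
3: 0xeb (blk 14, set 2) → VC-HIT  vc=[26]
4: 0x123 (blk 18, set 2) → MISS  vc=[26, 14]
5: 0x14e (blk 20, set 0) → MISS  vc=[26, 14]
6: 0x1af (blk 26, set 2) → VC-HIT  vc=[18, 14]
7: 0x188 (blk 24, set 0) → MISS  vc=[18, 14, 20]
8: 0x128 (blk 18, set 2) → VC-HIT  vc=[26, 14, 20]
9: 0x1ad (blk 26, set 2) → VC-HIT  vc=[18, 14, 20]
10: 0x16b (blk 22, set 2) → MISS  vc=[14, 20, 26]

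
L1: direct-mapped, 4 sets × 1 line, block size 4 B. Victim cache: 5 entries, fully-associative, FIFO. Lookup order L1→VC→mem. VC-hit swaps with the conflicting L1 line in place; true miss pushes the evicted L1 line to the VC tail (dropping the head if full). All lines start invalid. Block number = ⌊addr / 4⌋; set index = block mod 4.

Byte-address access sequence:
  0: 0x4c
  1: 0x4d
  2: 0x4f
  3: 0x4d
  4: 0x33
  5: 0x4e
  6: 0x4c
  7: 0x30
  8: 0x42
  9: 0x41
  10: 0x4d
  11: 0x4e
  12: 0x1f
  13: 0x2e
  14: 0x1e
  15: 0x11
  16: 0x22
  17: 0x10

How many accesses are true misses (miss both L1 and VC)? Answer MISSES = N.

MISSES = 7

  [0] addr=0x4c blk=19 s=3: MISS | VC []
  [1] addr=0x4d blk=19 s=3: L1-HIT | VC []
  [2] addr=0x4f blk=19 s=3: L1-HIT | VC []
  [3] addr=0x4d blk=19 s=3: L1-HIT | VC []
  [4] addr=0x33 blk=12 s=0: MISS | VC []
  [5] addr=0x4e blk=19 s=3: L1-HIT | VC []
  [6] addr=0x4c blk=19 s=3: L1-HIT | VC []
  [7] addr=0x30 blk=12 s=0: L1-HIT | VC []
  [8] addr=0x42 blk=16 s=0: MISS | VC [12]
  [9] addr=0x41 blk=16 s=0: L1-HIT | VC [12]
  [10] addr=0x4d blk=19 s=3: L1-HIT | VC [12]
  [11] addr=0x4e blk=19 s=3: L1-HIT | VC [12]
  [12] addr=0x1f blk=7 s=3: MISS | VC [12, 19]
  [13] addr=0x2e blk=11 s=3: MISS | VC [12, 19, 7]
  [14] addr=0x1e blk=7 s=3: VC-HIT | VC [12, 19, 11]
  [15] addr=0x11 blk=4 s=0: MISS | VC [12, 19, 11, 16]
  [16] addr=0x22 blk=8 s=0: MISS | VC [12, 19, 11, 16, 4]
  [17] addr=0x10 blk=4 s=0: VC-HIT | VC [12, 19, 11, 16, 8]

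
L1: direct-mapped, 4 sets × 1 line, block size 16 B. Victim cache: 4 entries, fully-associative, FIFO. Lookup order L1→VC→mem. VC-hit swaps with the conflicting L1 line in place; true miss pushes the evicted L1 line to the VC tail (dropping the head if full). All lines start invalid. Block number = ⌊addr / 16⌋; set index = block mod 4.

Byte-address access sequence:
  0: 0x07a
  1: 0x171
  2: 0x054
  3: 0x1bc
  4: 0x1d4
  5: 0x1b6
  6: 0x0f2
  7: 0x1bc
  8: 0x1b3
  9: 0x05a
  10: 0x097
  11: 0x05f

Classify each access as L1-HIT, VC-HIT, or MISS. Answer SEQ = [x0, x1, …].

0: 0x7a (blk 7, set 3) → MISS  vc=[]
1: 0x171 (blk 23, set 3) → MISS  vc=[7]
2: 0x54 (blk 5, set 1) → MISS  vc=[7]
3: 0x1bc (blk 27, set 3) → MISS  vc=[7, 23]
4: 0x1d4 (blk 29, set 1) → MISS  vc=[7, 23, 5]
5: 0x1b6 (blk 27, set 3) → L1-HIT  vc=[7, 23, 5]
6: 0xf2 (blk 15, set 3) → MISS  vc=[7, 23, 5, 27]
7: 0x1bc (blk 27, set 3) → VC-HIT  vc=[7, 23, 5, 15]
8: 0x1b3 (blk 27, set 3) → L1-HIT  vc=[7, 23, 5, 15]
9: 0x5a (blk 5, set 1) → VC-HIT  vc=[7, 23, 29, 15]
10: 0x97 (blk 9, set 1) → MISS  vc=[23, 29, 15, 5]
11: 0x5f (blk 5, set 1) → VC-HIT  vc=[23, 29, 15, 9]

SEQ = [MISS, MISS, MISS, MISS, MISS, L1-HIT, MISS, VC-HIT, L1-HIT, VC-HIT, MISS, VC-HIT]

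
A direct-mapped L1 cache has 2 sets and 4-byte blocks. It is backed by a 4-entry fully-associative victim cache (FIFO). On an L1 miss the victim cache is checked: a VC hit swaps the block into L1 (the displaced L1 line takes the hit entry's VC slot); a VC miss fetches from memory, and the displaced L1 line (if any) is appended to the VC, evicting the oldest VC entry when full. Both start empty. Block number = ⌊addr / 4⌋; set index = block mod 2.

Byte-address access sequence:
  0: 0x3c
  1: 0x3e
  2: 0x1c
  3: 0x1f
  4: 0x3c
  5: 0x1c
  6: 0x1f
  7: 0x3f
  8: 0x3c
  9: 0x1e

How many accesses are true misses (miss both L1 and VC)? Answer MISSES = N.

MISSES = 2

#0 0x3c→b15/s1 MISS; vc=[]
#1 0x3e→b15/s1 L1-HIT; vc=[]
#2 0x1c→b7/s1 MISS; vc=[15]
#3 0x1f→b7/s1 L1-HIT; vc=[15]
#4 0x3c→b15/s1 VC-HIT; vc=[7]
#5 0x1c→b7/s1 VC-HIT; vc=[15]
#6 0x1f→b7/s1 L1-HIT; vc=[15]
#7 0x3f→b15/s1 VC-HIT; vc=[7]
#8 0x3c→b15/s1 L1-HIT; vc=[7]
#9 0x1e→b7/s1 VC-HIT; vc=[15]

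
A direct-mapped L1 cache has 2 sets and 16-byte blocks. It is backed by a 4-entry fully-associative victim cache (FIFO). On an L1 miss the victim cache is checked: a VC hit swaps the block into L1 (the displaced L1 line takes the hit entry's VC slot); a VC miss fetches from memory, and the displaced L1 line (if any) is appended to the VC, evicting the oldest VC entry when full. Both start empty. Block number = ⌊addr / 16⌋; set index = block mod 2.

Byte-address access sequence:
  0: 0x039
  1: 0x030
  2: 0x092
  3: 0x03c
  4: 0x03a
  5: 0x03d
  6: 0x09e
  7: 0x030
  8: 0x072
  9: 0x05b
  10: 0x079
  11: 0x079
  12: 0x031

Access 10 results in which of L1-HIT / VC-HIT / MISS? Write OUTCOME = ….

OUTCOME = VC-HIT

  [0] addr=0x39 blk=3 s=1: MISS | VC []
  [1] addr=0x30 blk=3 s=1: L1-HIT | VC []
  [2] addr=0x92 blk=9 s=1: MISS | VC [3]
  [3] addr=0x3c blk=3 s=1: VC-HIT | VC [9]
  [4] addr=0x3a blk=3 s=1: L1-HIT | VC [9]
  [5] addr=0x3d blk=3 s=1: L1-HIT | VC [9]
  [6] addr=0x9e blk=9 s=1: VC-HIT | VC [3]
  [7] addr=0x30 blk=3 s=1: VC-HIT | VC [9]
  [8] addr=0x72 blk=7 s=1: MISS | VC [9, 3]
  [9] addr=0x5b blk=5 s=1: MISS | VC [9, 3, 7]
  [10] addr=0x79 blk=7 s=1: VC-HIT | VC [9, 3, 5]
  [11] addr=0x79 blk=7 s=1: L1-HIT | VC [9, 3, 5]
  [12] addr=0x31 blk=3 s=1: VC-HIT | VC [9, 7, 5]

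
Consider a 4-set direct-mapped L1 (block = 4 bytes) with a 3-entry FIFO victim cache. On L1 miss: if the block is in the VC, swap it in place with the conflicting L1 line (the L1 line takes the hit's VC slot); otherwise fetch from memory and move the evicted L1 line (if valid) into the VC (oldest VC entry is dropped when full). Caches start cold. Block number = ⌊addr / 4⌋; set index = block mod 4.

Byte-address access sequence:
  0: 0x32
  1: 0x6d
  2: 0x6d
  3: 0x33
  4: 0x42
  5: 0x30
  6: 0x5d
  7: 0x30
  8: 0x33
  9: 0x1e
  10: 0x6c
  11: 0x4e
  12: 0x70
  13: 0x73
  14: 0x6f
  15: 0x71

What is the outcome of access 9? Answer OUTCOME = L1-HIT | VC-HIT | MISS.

OUTCOME = MISS

  [0] addr=0x32 blk=12 s=0: MISS | VC []
  [1] addr=0x6d blk=27 s=3: MISS | VC []
  [2] addr=0x6d blk=27 s=3: L1-HIT | VC []
  [3] addr=0x33 blk=12 s=0: L1-HIT | VC []
  [4] addr=0x42 blk=16 s=0: MISS | VC [12]
  [5] addr=0x30 blk=12 s=0: VC-HIT | VC [16]
  [6] addr=0x5d blk=23 s=3: MISS | VC [16, 27]
  [7] addr=0x30 blk=12 s=0: L1-HIT | VC [16, 27]
  [8] addr=0x33 blk=12 s=0: L1-HIT | VC [16, 27]
  [9] addr=0x1e blk=7 s=3: MISS | VC [16, 27, 23]
  [10] addr=0x6c blk=27 s=3: VC-HIT | VC [16, 7, 23]
  [11] addr=0x4e blk=19 s=3: MISS | VC [7, 23, 27]
  [12] addr=0x70 blk=28 s=0: MISS | VC [23, 27, 12]
  [13] addr=0x73 blk=28 s=0: L1-HIT | VC [23, 27, 12]
  [14] addr=0x6f blk=27 s=3: VC-HIT | VC [23, 19, 12]
  [15] addr=0x71 blk=28 s=0: L1-HIT | VC [23, 19, 12]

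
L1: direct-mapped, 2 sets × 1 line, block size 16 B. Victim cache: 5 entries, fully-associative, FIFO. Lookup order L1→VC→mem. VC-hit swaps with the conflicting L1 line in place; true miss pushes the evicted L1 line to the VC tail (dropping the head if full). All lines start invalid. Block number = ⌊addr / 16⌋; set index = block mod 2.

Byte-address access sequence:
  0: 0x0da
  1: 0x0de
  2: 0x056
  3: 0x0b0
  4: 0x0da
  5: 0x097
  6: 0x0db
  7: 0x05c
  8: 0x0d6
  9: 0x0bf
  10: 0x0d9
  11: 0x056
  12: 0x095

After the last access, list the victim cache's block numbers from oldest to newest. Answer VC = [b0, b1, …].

#0 0xda→b13/s1 MISS; vc=[]
#1 0xde→b13/s1 L1-HIT; vc=[]
#2 0x56→b5/s1 MISS; vc=[13]
#3 0xb0→b11/s1 MISS; vc=[13,5]
#4 0xda→b13/s1 VC-HIT; vc=[11,5]
#5 0x97→b9/s1 MISS; vc=[11,5,13]
#6 0xdb→b13/s1 VC-HIT; vc=[11,5,9]
#7 0x5c→b5/s1 VC-HIT; vc=[11,13,9]
#8 0xd6→b13/s1 VC-HIT; vc=[11,5,9]
#9 0xbf→b11/s1 VC-HIT; vc=[13,5,9]
#10 0xd9→b13/s1 VC-HIT; vc=[11,5,9]
#11 0x56→b5/s1 VC-HIT; vc=[11,13,9]
#12 0x95→b9/s1 VC-HIT; vc=[11,13,5]

VC = [11, 13, 5]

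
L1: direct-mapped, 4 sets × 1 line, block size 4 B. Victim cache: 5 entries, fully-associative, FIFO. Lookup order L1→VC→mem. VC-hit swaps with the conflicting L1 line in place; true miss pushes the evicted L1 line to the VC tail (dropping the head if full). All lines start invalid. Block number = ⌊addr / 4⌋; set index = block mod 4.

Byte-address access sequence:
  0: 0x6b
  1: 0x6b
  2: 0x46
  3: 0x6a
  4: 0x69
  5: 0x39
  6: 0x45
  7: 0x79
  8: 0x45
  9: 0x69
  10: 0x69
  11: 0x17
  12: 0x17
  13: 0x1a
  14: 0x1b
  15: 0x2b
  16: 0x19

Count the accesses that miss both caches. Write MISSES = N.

MISSES = 7

  [0] addr=0x6b blk=26 s=2: MISS | VC []
  [1] addr=0x6b blk=26 s=2: L1-HIT | VC []
  [2] addr=0x46 blk=17 s=1: MISS | VC []
  [3] addr=0x6a blk=26 s=2: L1-HIT | VC []
  [4] addr=0x69 blk=26 s=2: L1-HIT | VC []
  [5] addr=0x39 blk=14 s=2: MISS | VC [26]
  [6] addr=0x45 blk=17 s=1: L1-HIT | VC [26]
  [7] addr=0x79 blk=30 s=2: MISS | VC [26, 14]
  [8] addr=0x45 blk=17 s=1: L1-HIT | VC [26, 14]
  [9] addr=0x69 blk=26 s=2: VC-HIT | VC [30, 14]
  [10] addr=0x69 blk=26 s=2: L1-HIT | VC [30, 14]
  [11] addr=0x17 blk=5 s=1: MISS | VC [30, 14, 17]
  [12] addr=0x17 blk=5 s=1: L1-HIT | VC [30, 14, 17]
  [13] addr=0x1a blk=6 s=2: MISS | VC [30, 14, 17, 26]
  [14] addr=0x1b blk=6 s=2: L1-HIT | VC [30, 14, 17, 26]
  [15] addr=0x2b blk=10 s=2: MISS | VC [30, 14, 17, 26, 6]
  [16] addr=0x19 blk=6 s=2: VC-HIT | VC [30, 14, 17, 26, 10]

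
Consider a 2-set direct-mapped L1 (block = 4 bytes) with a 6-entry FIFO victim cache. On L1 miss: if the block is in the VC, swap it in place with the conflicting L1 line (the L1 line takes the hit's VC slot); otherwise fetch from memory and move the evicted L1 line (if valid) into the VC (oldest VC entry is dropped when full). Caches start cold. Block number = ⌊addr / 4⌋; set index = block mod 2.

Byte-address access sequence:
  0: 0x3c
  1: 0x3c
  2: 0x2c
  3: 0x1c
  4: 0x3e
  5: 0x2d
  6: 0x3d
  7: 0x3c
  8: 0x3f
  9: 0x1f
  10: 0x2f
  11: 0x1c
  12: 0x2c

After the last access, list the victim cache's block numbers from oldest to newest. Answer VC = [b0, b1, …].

0: 0x3c (blk 15, set 1) → MISS  vc=[]
1: 0x3c (blk 15, set 1) → L1-HIT  vc=[]
2: 0x2c (blk 11, set 1) → MISS  vc=[15]
3: 0x1c (blk 7, set 1) → MISS  vc=[15, 11]
4: 0x3e (blk 15, set 1) → VC-HIT  vc=[7, 11]
5: 0x2d (blk 11, set 1) → VC-HIT  vc=[7, 15]
6: 0x3d (blk 15, set 1) → VC-HIT  vc=[7, 11]
7: 0x3c (blk 15, set 1) → L1-HIT  vc=[7, 11]
8: 0x3f (blk 15, set 1) → L1-HIT  vc=[7, 11]
9: 0x1f (blk 7, set 1) → VC-HIT  vc=[15, 11]
10: 0x2f (blk 11, set 1) → VC-HIT  vc=[15, 7]
11: 0x1c (blk 7, set 1) → VC-HIT  vc=[15, 11]
12: 0x2c (blk 11, set 1) → VC-HIT  vc=[15, 7]

VC = [15, 7]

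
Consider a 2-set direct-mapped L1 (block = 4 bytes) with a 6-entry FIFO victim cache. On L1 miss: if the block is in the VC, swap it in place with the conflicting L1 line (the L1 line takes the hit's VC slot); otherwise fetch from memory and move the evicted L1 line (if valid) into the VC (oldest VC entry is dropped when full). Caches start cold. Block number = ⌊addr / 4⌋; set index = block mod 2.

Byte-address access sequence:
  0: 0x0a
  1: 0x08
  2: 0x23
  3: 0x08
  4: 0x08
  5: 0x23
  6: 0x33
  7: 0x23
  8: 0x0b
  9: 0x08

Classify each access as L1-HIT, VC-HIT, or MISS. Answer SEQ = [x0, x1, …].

SEQ = [MISS, L1-HIT, MISS, VC-HIT, L1-HIT, VC-HIT, MISS, VC-HIT, VC-HIT, L1-HIT]

  [0] addr=0xa blk=2 s=0: MISS | VC []
  [1] addr=0x8 blk=2 s=0: L1-HIT | VC []
  [2] addr=0x23 blk=8 s=0: MISS | VC [2]
  [3] addr=0x8 blk=2 s=0: VC-HIT | VC [8]
  [4] addr=0x8 blk=2 s=0: L1-HIT | VC [8]
  [5] addr=0x23 blk=8 s=0: VC-HIT | VC [2]
  [6] addr=0x33 blk=12 s=0: MISS | VC [2, 8]
  [7] addr=0x23 blk=8 s=0: VC-HIT | VC [2, 12]
  [8] addr=0xb blk=2 s=0: VC-HIT | VC [8, 12]
  [9] addr=0x8 blk=2 s=0: L1-HIT | VC [8, 12]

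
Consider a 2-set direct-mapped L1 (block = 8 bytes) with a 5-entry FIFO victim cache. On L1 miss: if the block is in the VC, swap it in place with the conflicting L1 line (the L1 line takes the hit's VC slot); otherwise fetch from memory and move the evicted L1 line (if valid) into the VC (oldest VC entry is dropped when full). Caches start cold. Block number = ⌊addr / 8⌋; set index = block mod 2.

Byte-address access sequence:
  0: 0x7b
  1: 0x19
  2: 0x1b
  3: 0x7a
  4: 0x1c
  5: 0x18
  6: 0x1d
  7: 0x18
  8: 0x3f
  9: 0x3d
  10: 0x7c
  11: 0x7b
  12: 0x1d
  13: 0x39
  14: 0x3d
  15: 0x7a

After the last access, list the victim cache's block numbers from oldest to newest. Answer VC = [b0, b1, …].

#0 0x7b→b15/s1 MISS; vc=[]
#1 0x19→b3/s1 MISS; vc=[15]
#2 0x1b→b3/s1 L1-HIT; vc=[15]
#3 0x7a→b15/s1 VC-HIT; vc=[3]
#4 0x1c→b3/s1 VC-HIT; vc=[15]
#5 0x18→b3/s1 L1-HIT; vc=[15]
#6 0x1d→b3/s1 L1-HIT; vc=[15]
#7 0x18→b3/s1 L1-HIT; vc=[15]
#8 0x3f→b7/s1 MISS; vc=[15,3]
#9 0x3d→b7/s1 L1-HIT; vc=[15,3]
#10 0x7c→b15/s1 VC-HIT; vc=[7,3]
#11 0x7b→b15/s1 L1-HIT; vc=[7,3]
#12 0x1d→b3/s1 VC-HIT; vc=[7,15]
#13 0x39→b7/s1 VC-HIT; vc=[3,15]
#14 0x3d→b7/s1 L1-HIT; vc=[3,15]
#15 0x7a→b15/s1 VC-HIT; vc=[3,7]

VC = [3, 7]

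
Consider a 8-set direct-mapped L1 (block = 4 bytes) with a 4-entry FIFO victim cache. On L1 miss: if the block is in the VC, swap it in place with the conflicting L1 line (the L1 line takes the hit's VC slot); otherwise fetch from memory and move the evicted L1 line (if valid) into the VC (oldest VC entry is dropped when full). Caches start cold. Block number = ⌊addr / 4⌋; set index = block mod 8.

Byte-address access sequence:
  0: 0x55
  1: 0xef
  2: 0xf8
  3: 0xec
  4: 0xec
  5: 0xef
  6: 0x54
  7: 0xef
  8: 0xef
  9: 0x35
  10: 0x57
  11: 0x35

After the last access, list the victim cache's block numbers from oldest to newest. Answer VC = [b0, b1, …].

  [0] addr=0x55 blk=21 s=5: MISS | VC []
  [1] addr=0xef blk=59 s=3: MISS | VC []
  [2] addr=0xf8 blk=62 s=6: MISS | VC []
  [3] addr=0xec blk=59 s=3: L1-HIT | VC []
  [4] addr=0xec blk=59 s=3: L1-HIT | VC []
  [5] addr=0xef blk=59 s=3: L1-HIT | VC []
  [6] addr=0x54 blk=21 s=5: L1-HIT | VC []
  [7] addr=0xef blk=59 s=3: L1-HIT | VC []
  [8] addr=0xef blk=59 s=3: L1-HIT | VC []
  [9] addr=0x35 blk=13 s=5: MISS | VC [21]
  [10] addr=0x57 blk=21 s=5: VC-HIT | VC [13]
  [11] addr=0x35 blk=13 s=5: VC-HIT | VC [21]

VC = [21]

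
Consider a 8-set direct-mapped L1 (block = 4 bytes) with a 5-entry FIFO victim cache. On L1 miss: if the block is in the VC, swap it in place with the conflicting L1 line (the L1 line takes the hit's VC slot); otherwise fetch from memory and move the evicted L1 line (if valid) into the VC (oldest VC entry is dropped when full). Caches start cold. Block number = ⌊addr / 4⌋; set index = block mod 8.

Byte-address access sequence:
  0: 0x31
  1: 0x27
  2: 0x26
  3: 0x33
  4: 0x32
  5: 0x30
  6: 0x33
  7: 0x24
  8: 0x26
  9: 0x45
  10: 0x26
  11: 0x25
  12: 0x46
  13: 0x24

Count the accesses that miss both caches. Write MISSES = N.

#0 0x31→b12/s4 MISS; vc=[]
#1 0x27→b9/s1 MISS; vc=[]
#2 0x26→b9/s1 L1-HIT; vc=[]
#3 0x33→b12/s4 L1-HIT; vc=[]
#4 0x32→b12/s4 L1-HIT; vc=[]
#5 0x30→b12/s4 L1-HIT; vc=[]
#6 0x33→b12/s4 L1-HIT; vc=[]
#7 0x24→b9/s1 L1-HIT; vc=[]
#8 0x26→b9/s1 L1-HIT; vc=[]
#9 0x45→b17/s1 MISS; vc=[9]
#10 0x26→b9/s1 VC-HIT; vc=[17]
#11 0x25→b9/s1 L1-HIT; vc=[17]
#12 0x46→b17/s1 VC-HIT; vc=[9]
#13 0x24→b9/s1 VC-HIT; vc=[17]

MISSES = 3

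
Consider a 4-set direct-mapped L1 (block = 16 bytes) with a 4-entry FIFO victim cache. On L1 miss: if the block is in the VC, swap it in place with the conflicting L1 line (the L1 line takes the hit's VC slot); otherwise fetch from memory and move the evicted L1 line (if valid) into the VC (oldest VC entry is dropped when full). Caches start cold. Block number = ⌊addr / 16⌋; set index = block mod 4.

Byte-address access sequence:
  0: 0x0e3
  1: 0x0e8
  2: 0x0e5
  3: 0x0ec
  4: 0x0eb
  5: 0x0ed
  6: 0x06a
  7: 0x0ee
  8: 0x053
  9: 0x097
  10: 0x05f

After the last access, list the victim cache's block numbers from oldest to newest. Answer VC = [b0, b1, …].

VC = [6, 9]

0: 0xe3 (blk 14, set 2) → MISS  vc=[]
1: 0xe8 (blk 14, set 2) → L1-HIT  vc=[]
2: 0xe5 (blk 14, set 2) → L1-HIT  vc=[]
3: 0xec (blk 14, set 2) → L1-HIT  vc=[]
4: 0xeb (blk 14, set 2) → L1-HIT  vc=[]
5: 0xed (blk 14, set 2) → L1-HIT  vc=[]
6: 0x6a (blk 6, set 2) → MISS  vc=[14]
7: 0xee (blk 14, set 2) → VC-HIT  vc=[6]
8: 0x53 (blk 5, set 1) → MISS  vc=[6]
9: 0x97 (blk 9, set 1) → MISS  vc=[6, 5]
10: 0x5f (blk 5, set 1) → VC-HIT  vc=[6, 9]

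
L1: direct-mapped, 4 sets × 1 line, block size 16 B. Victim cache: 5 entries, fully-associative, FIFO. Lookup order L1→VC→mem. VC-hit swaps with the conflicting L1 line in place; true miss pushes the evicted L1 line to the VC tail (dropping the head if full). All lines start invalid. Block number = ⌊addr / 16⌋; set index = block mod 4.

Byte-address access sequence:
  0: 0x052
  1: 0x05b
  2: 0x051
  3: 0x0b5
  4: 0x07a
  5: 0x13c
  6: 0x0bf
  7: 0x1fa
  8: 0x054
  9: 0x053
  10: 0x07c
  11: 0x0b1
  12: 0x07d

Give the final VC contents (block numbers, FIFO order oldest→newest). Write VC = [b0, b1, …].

0: 0x52 (blk 5, set 1) → MISS  vc=[]
1: 0x5b (blk 5, set 1) → L1-HIT  vc=[]
2: 0x51 (blk 5, set 1) → L1-HIT  vc=[]
3: 0xb5 (blk 11, set 3) → MISS  vc=[]
4: 0x7a (blk 7, set 3) → MISS  vc=[11]
5: 0x13c (blk 19, set 3) → MISS  vc=[11, 7]
6: 0xbf (blk 11, set 3) → VC-HIT  vc=[19, 7]
7: 0x1fa (blk 31, set 3) → MISS  vc=[19, 7, 11]
8: 0x54 (blk 5, set 1) → L1-HIT  vc=[19, 7, 11]
9: 0x53 (blk 5, set 1) → L1-HIT  vc=[19, 7, 11]
10: 0x7c (blk 7, set 3) → VC-HIT  vc=[19, 31, 11]
11: 0xb1 (blk 11, set 3) → VC-HIT  vc=[19, 31, 7]
12: 0x7d (blk 7, set 3) → VC-HIT  vc=[19, 31, 11]

VC = [19, 31, 11]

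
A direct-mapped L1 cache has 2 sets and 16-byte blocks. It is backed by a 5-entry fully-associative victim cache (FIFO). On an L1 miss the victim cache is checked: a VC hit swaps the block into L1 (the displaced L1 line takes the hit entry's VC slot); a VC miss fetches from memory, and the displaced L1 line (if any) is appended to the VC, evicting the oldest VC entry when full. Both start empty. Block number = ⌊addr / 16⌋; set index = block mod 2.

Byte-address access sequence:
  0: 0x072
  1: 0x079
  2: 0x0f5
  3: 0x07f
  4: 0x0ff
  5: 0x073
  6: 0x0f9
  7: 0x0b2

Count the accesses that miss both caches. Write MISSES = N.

MISSES = 3

0: 0x72 (blk 7, set 1) → MISS  vc=[]
1: 0x79 (blk 7, set 1) → L1-HIT  vc=[]
2: 0xf5 (blk 15, set 1) → MISS  vc=[7]
3: 0x7f (blk 7, set 1) → VC-HIT  vc=[15]
4: 0xff (blk 15, set 1) → VC-HIT  vc=[7]
5: 0x73 (blk 7, set 1) → VC-HIT  vc=[15]
6: 0xf9 (blk 15, set 1) → VC-HIT  vc=[7]
7: 0xb2 (blk 11, set 1) → MISS  vc=[7, 15]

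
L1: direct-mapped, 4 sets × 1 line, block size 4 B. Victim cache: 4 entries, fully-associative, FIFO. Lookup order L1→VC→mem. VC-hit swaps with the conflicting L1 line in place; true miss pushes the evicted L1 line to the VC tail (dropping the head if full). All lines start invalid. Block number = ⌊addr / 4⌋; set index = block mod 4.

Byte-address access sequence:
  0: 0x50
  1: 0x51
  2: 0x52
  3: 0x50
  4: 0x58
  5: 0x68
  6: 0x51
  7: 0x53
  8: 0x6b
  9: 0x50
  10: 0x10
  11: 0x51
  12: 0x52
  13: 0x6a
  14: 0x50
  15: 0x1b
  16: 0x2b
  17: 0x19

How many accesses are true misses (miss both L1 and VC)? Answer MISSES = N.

0: 0x50 (blk 20, set 0) → MISS  vc=[]
1: 0x51 (blk 20, set 0) → L1-HIT  vc=[]
2: 0x52 (blk 20, set 0) → L1-HIT  vc=[]
3: 0x50 (blk 20, set 0) → L1-HIT  vc=[]
4: 0x58 (blk 22, set 2) → MISS  vc=[]
5: 0x68 (blk 26, set 2) → MISS  vc=[22]
6: 0x51 (blk 20, set 0) → L1-HIT  vc=[22]
7: 0x53 (blk 20, set 0) → L1-HIT  vc=[22]
8: 0x6b (blk 26, set 2) → L1-HIT  vc=[22]
9: 0x50 (blk 20, set 0) → L1-HIT  vc=[22]
10: 0x10 (blk 4, set 0) → MISS  vc=[22, 20]
11: 0x51 (blk 20, set 0) → VC-HIT  vc=[22, 4]
12: 0x52 (blk 20, set 0) → L1-HIT  vc=[22, 4]
13: 0x6a (blk 26, set 2) → L1-HIT  vc=[22, 4]
14: 0x50 (blk 20, set 0) → L1-HIT  vc=[22, 4]
15: 0x1b (blk 6, set 2) → MISS  vc=[22, 4, 26]
16: 0x2b (blk 10, set 2) → MISS  vc=[22, 4, 26, 6]
17: 0x19 (blk 6, set 2) → VC-HIT  vc=[22, 4, 26, 10]

MISSES = 6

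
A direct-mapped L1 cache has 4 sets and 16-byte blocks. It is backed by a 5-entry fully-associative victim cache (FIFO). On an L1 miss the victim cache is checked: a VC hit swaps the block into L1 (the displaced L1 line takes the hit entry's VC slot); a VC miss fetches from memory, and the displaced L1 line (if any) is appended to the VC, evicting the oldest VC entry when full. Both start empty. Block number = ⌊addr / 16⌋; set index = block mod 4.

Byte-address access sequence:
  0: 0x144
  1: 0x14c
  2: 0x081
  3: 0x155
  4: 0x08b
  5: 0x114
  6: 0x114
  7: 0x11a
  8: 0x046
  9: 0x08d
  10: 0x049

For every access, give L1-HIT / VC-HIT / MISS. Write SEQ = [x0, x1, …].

SEQ = [MISS, L1-HIT, MISS, MISS, L1-HIT, MISS, L1-HIT, L1-HIT, MISS, VC-HIT, VC-HIT]

0: 0x144 (blk 20, set 0) → MISS  vc=[]
1: 0x14c (blk 20, set 0) → L1-HIT  vc=[]
2: 0x81 (blk 8, set 0) → MISS  vc=[20]
3: 0x155 (blk 21, set 1) → MISS  vc=[20]
4: 0x8b (blk 8, set 0) → L1-HIT  vc=[20]
5: 0x114 (blk 17, set 1) → MISS  vc=[20, 21]
6: 0x114 (blk 17, set 1) → L1-HIT  vc=[20, 21]
7: 0x11a (blk 17, set 1) → L1-HIT  vc=[20, 21]
8: 0x46 (blk 4, set 0) → MISS  vc=[20, 21, 8]
9: 0x8d (blk 8, set 0) → VC-HIT  vc=[20, 21, 4]
10: 0x49 (blk 4, set 0) → VC-HIT  vc=[20, 21, 8]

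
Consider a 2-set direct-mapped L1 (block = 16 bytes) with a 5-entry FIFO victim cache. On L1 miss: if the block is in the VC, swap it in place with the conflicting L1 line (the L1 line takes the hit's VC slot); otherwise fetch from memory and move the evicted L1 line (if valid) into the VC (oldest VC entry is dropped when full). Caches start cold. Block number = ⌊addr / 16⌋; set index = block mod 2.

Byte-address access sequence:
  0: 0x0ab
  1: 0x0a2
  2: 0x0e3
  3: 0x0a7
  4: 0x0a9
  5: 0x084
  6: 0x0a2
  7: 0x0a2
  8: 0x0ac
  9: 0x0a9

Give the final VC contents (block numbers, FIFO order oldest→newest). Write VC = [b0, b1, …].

VC = [14, 8]

  [0] addr=0xab blk=10 s=0: MISS | VC []
  [1] addr=0xa2 blk=10 s=0: L1-HIT | VC []
  [2] addr=0xe3 blk=14 s=0: MISS | VC [10]
  [3] addr=0xa7 blk=10 s=0: VC-HIT | VC [14]
  [4] addr=0xa9 blk=10 s=0: L1-HIT | VC [14]
  [5] addr=0x84 blk=8 s=0: MISS | VC [14, 10]
  [6] addr=0xa2 blk=10 s=0: VC-HIT | VC [14, 8]
  [7] addr=0xa2 blk=10 s=0: L1-HIT | VC [14, 8]
  [8] addr=0xac blk=10 s=0: L1-HIT | VC [14, 8]
  [9] addr=0xa9 blk=10 s=0: L1-HIT | VC [14, 8]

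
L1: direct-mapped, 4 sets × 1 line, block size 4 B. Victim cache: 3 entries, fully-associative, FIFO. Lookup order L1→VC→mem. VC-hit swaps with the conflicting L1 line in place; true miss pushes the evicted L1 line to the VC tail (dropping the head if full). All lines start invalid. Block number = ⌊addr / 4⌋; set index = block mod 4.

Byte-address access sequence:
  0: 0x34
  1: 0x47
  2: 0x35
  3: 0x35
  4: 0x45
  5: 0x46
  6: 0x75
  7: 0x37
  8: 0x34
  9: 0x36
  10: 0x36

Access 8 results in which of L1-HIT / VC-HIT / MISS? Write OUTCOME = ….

  [0] addr=0x34 blk=13 s=1: MISS | VC []
  [1] addr=0x47 blk=17 s=1: MISS | VC [13]
  [2] addr=0x35 blk=13 s=1: VC-HIT | VC [17]
  [3] addr=0x35 blk=13 s=1: L1-HIT | VC [17]
  [4] addr=0x45 blk=17 s=1: VC-HIT | VC [13]
  [5] addr=0x46 blk=17 s=1: L1-HIT | VC [13]
  [6] addr=0x75 blk=29 s=1: MISS | VC [13, 17]
  [7] addr=0x37 blk=13 s=1: VC-HIT | VC [29, 17]
  [8] addr=0x34 blk=13 s=1: L1-HIT | VC [29, 17]
  [9] addr=0x36 blk=13 s=1: L1-HIT | VC [29, 17]
  [10] addr=0x36 blk=13 s=1: L1-HIT | VC [29, 17]

OUTCOME = L1-HIT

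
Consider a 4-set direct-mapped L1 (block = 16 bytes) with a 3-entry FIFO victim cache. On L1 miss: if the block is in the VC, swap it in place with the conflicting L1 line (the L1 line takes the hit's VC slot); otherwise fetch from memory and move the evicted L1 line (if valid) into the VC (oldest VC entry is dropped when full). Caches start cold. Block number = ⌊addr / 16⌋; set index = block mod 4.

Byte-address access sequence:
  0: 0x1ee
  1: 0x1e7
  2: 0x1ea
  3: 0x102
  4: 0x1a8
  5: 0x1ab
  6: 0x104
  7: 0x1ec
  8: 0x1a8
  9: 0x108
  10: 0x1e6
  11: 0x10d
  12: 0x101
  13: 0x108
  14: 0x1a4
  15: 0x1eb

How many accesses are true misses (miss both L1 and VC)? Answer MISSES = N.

  [0] addr=0x1ee blk=30 s=2: MISS | VC []
  [1] addr=0x1e7 blk=30 s=2: L1-HIT | VC []
  [2] addr=0x1ea blk=30 s=2: L1-HIT | VC []
  [3] addr=0x102 blk=16 s=0: MISS | VC []
  [4] addr=0x1a8 blk=26 s=2: MISS | VC [30]
  [5] addr=0x1ab blk=26 s=2: L1-HIT | VC [30]
  [6] addr=0x104 blk=16 s=0: L1-HIT | VC [30]
  [7] addr=0x1ec blk=30 s=2: VC-HIT | VC [26]
  [8] addr=0x1a8 blk=26 s=2: VC-HIT | VC [30]
  [9] addr=0x108 blk=16 s=0: L1-HIT | VC [30]
  [10] addr=0x1e6 blk=30 s=2: VC-HIT | VC [26]
  [11] addr=0x10d blk=16 s=0: L1-HIT | VC [26]
  [12] addr=0x101 blk=16 s=0: L1-HIT | VC [26]
  [13] addr=0x108 blk=16 s=0: L1-HIT | VC [26]
  [14] addr=0x1a4 blk=26 s=2: VC-HIT | VC [30]
  [15] addr=0x1eb blk=30 s=2: VC-HIT | VC [26]

MISSES = 3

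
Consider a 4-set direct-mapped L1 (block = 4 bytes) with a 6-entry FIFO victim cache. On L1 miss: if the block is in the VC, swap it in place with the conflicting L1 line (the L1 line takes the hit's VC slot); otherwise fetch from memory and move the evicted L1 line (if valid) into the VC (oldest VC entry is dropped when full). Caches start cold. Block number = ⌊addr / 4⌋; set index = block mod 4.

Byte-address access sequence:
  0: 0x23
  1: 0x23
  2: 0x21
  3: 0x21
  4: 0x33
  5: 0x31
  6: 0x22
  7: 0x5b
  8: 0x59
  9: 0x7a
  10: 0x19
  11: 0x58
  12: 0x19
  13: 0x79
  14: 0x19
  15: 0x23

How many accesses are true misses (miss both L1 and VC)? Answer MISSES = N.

MISSES = 5

#0 0x23→b8/s0 MISS; vc=[]
#1 0x23→b8/s0 L1-HIT; vc=[]
#2 0x21→b8/s0 L1-HIT; vc=[]
#3 0x21→b8/s0 L1-HIT; vc=[]
#4 0x33→b12/s0 MISS; vc=[8]
#5 0x31→b12/s0 L1-HIT; vc=[8]
#6 0x22→b8/s0 VC-HIT; vc=[12]
#7 0x5b→b22/s2 MISS; vc=[12]
#8 0x59→b22/s2 L1-HIT; vc=[12]
#9 0x7a→b30/s2 MISS; vc=[12,22]
#10 0x19→b6/s2 MISS; vc=[12,22,30]
#11 0x58→b22/s2 VC-HIT; vc=[12,6,30]
#12 0x19→b6/s2 VC-HIT; vc=[12,22,30]
#13 0x79→b30/s2 VC-HIT; vc=[12,22,6]
#14 0x19→b6/s2 VC-HIT; vc=[12,22,30]
#15 0x23→b8/s0 L1-HIT; vc=[12,22,30]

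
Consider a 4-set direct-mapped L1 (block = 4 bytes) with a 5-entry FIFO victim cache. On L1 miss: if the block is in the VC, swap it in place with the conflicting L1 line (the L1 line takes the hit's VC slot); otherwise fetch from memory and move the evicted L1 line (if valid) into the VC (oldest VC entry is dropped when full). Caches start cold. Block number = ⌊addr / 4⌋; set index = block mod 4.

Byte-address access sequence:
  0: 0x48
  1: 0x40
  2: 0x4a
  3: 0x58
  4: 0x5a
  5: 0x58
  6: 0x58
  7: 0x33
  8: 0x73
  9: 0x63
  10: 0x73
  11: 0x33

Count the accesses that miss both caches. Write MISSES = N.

  [0] addr=0x48 blk=18 s=2: MISS | VC []
  [1] addr=0x40 blk=16 s=0: MISS | VC []
  [2] addr=0x4a blk=18 s=2: L1-HIT | VC []
  [3] addr=0x58 blk=22 s=2: MISS | VC [18]
  [4] addr=0x5a blk=22 s=2: L1-HIT | VC [18]
  [5] addr=0x58 blk=22 s=2: L1-HIT | VC [18]
  [6] addr=0x58 blk=22 s=2: L1-HIT | VC [18]
  [7] addr=0x33 blk=12 s=0: MISS | VC [18, 16]
  [8] addr=0x73 blk=28 s=0: MISS | VC [18, 16, 12]
  [9] addr=0x63 blk=24 s=0: MISS | VC [18, 16, 12, 28]
  [10] addr=0x73 blk=28 s=0: VC-HIT | VC [18, 16, 12, 24]
  [11] addr=0x33 blk=12 s=0: VC-HIT | VC [18, 16, 28, 24]

MISSES = 6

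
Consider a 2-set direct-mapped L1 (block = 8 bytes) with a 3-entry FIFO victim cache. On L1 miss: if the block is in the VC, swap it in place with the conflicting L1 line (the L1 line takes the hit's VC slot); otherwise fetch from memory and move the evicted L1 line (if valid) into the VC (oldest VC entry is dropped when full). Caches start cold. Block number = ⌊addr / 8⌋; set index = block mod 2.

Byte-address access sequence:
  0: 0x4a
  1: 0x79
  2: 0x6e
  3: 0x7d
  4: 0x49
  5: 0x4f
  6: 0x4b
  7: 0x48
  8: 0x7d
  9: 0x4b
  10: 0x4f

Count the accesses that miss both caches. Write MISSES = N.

#0 0x4a→b9/s1 MISS; vc=[]
#1 0x79→b15/s1 MISS; vc=[9]
#2 0x6e→b13/s1 MISS; vc=[9,15]
#3 0x7d→b15/s1 VC-HIT; vc=[9,13]
#4 0x49→b9/s1 VC-HIT; vc=[15,13]
#5 0x4f→b9/s1 L1-HIT; vc=[15,13]
#6 0x4b→b9/s1 L1-HIT; vc=[15,13]
#7 0x48→b9/s1 L1-HIT; vc=[15,13]
#8 0x7d→b15/s1 VC-HIT; vc=[9,13]
#9 0x4b→b9/s1 VC-HIT; vc=[15,13]
#10 0x4f→b9/s1 L1-HIT; vc=[15,13]

MISSES = 3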